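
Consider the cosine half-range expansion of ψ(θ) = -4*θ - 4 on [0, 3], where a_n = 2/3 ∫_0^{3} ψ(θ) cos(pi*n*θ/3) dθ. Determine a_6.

0

a_6 = 2/3 ∫_0^{3} (-4*θ - 4) cos(2*pi*θ) dθ.
Integrating by parts (boundary term plus one more integral), an antiderivative of (-4*θ - 4) cos(2*pi*θ) is -2*θ*sin(2*pi*θ)/pi - 2*sin(2*pi*θ)/pi - cos(2*pi*θ)/pi**2; evaluating from 0 to 3: ∫_{0}^{3} (-4*θ - 4) cos(2*pi*θ) dθ = (-1/pi**2) - (-1/pi**2) = 0.
Hence a_6 = (2/3)·(0) = 0.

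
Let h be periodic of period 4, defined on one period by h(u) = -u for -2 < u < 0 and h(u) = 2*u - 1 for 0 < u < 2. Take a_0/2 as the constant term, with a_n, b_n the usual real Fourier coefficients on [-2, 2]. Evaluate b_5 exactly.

0

b_5 = 1/2 ∫_{-2}^{2} h(u) sin(5*pi*u/2) du.
Split the integral at the breakpoints.
Integrating by parts (boundary term plus one more integral), an antiderivative of (-u) sin(5*pi*u/2) is 2*u*cos(5*pi*u/2)/(5*pi) - 4*sin(5*pi*u/2)/(25*pi**2); evaluating from -2 to 0: ∫_{-2}^{0} (-u) sin(5*pi*u/2) du = (0) - (4/(5*pi)) = -4/(5*pi).
Integrating by parts (boundary term plus one more integral), an antiderivative of (2*u - 1) sin(5*pi*u/2) is -4*u*cos(5*pi*u/2)/(5*pi) + 8*sin(5*pi*u/2)/(25*pi**2) + 2*cos(5*pi*u/2)/(5*pi); evaluating from 0 to 2: ∫_{0}^{2} (2*u - 1) sin(5*pi*u/2) du = (6/(5*pi)) - (2/(5*pi)) = 4/(5*pi).
Summing the pieces and multiplying by (1/2) gives b_5 = 0.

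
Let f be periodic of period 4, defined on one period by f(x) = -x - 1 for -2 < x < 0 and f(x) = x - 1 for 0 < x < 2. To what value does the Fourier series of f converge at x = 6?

x = 6 differs from x = -2 by 2 full period(s), and the series is 4-periodic.
f is continuous at x = -2 with value 1, so the series converges to 1 there.

1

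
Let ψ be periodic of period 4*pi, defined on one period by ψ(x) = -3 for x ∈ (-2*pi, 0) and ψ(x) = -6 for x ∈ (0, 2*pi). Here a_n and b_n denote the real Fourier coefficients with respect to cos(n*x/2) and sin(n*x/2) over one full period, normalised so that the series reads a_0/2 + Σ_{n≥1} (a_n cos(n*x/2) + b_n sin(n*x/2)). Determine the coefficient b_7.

b_7 = (1/(2*pi)) ∫_{-2*pi}^{2*pi} ψ(x) sin(7*x/2) dx.
Split the integral at the breakpoints.
Directly, an antiderivative of (-3) sin(7*x/2) is 6*cos(7*x/2)/7; evaluating from -2*pi to 0: ∫_{-2*pi}^{0} (-3) sin(7*x/2) dx = (6/7) - (-6/7) = 12/7.
Directly, an antiderivative of (-6) sin(7*x/2) is 12*cos(7*x/2)/7; evaluating from 0 to 2*pi: ∫_{0}^{2*pi} (-6) sin(7*x/2) dx = (-12/7) - (12/7) = -24/7.
Summing the pieces and multiplying by (1/(2*pi)) gives b_7 = -6/(7*pi).

-6/(7*pi)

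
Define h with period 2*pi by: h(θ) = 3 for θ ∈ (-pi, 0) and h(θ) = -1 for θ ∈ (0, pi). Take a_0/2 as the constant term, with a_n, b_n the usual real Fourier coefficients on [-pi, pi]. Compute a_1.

a_1 = 1/pi ∫_{-pi}^{pi} h(θ) cos(θ) dθ.
Split the integral at the breakpoints.
Directly, an antiderivative of (3) cos(θ) is 3*sin(θ); evaluating from -pi to 0: ∫_{-pi}^{0} (3) cos(θ) dθ = (0) - (0) = 0.
Directly, an antiderivative of (-1) cos(θ) is -sin(θ); evaluating from 0 to pi: ∫_{0}^{pi} (-1) cos(θ) dθ = (0) - (0) = 0.
Summing the pieces and multiplying by (1/pi) gives a_1 = 0.

0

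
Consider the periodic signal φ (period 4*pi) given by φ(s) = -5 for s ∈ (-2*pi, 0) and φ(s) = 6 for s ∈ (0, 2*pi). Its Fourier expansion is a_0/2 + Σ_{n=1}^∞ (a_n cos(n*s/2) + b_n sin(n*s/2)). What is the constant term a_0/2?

1/2

a_0 = (1/(2*pi)) ∫_{-2*pi}^{2*pi} φ(s) ds = (1/(2*pi)) · (2*pi) = 1.
So the constant term a_0/2 = 1/2.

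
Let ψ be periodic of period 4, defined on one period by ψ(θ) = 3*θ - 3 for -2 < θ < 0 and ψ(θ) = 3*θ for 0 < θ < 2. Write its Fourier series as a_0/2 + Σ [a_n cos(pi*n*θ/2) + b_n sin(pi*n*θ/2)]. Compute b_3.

6/pi

b_3 = 1/2 ∫_{-2}^{2} ψ(θ) sin(3*pi*θ/2) dθ.
Split the integral at the breakpoints.
Integrating by parts (boundary term plus one more integral), an antiderivative of (3*θ - 3) sin(3*pi*θ/2) is -2*θ*cos(3*pi*θ/2)/pi + 4*sin(3*pi*θ/2)/(3*pi**2) + 2*cos(3*pi*θ/2)/pi; evaluating from -2 to 0: ∫_{-2}^{0} (3*θ - 3) sin(3*pi*θ/2) dθ = (2/pi) - (-6/pi) = 8/pi.
Integrating by parts (boundary term plus one more integral), an antiderivative of (3*θ) sin(3*pi*θ/2) is -2*θ*cos(3*pi*θ/2)/pi + 4*sin(3*pi*θ/2)/(3*pi**2); evaluating from 0 to 2: ∫_{0}^{2} (3*θ) sin(3*pi*θ/2) dθ = (4/pi) - (0) = 4/pi.
Summing the pieces and multiplying by (1/2) gives b_3 = 6/pi.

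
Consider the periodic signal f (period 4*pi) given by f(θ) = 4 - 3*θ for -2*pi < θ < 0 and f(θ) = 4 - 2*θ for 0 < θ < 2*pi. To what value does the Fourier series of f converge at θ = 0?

4

f is continuous at θ = 0 with value 4, so the series converges to 4 there.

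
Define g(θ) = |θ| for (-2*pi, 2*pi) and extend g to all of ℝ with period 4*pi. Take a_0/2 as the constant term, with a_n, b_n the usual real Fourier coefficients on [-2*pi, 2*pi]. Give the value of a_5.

a_5 = (1/(2*pi)) ∫_{-2*pi}^{2*pi} g(θ) cos(5*θ/2) dθ.
g is even and cos(5*θ/2) is even, so the integrand is even and a_5 = 1/pi ∫_0^{2*pi} g(θ) cos(5*θ/2) dθ.
Integrating by parts (boundary term plus one more integral), an antiderivative of (θ) cos(5*θ/2) is 2*θ*sin(5*θ/2)/5 + 4*cos(5*θ/2)/25; evaluating from 0 to 2*pi: ∫_{0}^{2*pi} (θ) cos(5*θ/2) dθ = (-4/25) - (4/25) = -8/25.
Hence a_5 = (1/pi)·(-8/25) = -8/(25*pi).

-8/(25*pi)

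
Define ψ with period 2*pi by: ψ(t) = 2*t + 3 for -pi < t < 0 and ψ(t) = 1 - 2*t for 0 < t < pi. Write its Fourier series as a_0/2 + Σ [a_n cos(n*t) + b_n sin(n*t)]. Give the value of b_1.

-4/pi

b_1 = 1/pi ∫_{-pi}^{pi} ψ(t) sin(t) dt.
Split the integral at the breakpoints.
Integrating by parts (boundary term plus one more integral), an antiderivative of (2*t + 3) sin(t) is -2*t*cos(t) + 2*sin(t) - 3*cos(t); evaluating from -pi to 0: ∫_{-pi}^{0} (2*t + 3) sin(t) dt = (-3) - (3 - 2*pi) = -6 + 2*pi.
Integrating by parts (boundary term plus one more integral), an antiderivative of (1 - 2*t) sin(t) is 2*t*cos(t) - 2*sin(t) - cos(t); evaluating from 0 to pi: ∫_{0}^{pi} (1 - 2*t) sin(t) dt = (1 - 2*pi) - (-1) = 2 - 2*pi.
Summing the pieces and multiplying by (1/pi) gives b_1 = -4/pi.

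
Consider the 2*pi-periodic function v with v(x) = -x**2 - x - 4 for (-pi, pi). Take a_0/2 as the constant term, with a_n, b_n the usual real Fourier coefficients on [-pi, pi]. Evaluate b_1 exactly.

b_1 = 1/pi ∫_{-pi}^{pi} v(x) sin(x) dx.
Integrating by parts twice (tabular method), an antiderivative of (-x**2 - x - 4) sin(x) is x**2*cos(x) - 2*x*sin(x) + x*cos(x) - sin(x) + 2*cos(x); evaluating from -pi to pi: ∫_{-pi}^{pi} (-x**2 - x - 4) sin(x) dx = (-pi**2 - pi - 2) - (-pi**2 - 2 + pi) = -2*pi.
Hence b_1 = (1/pi)·(-2*pi) = -2.

-2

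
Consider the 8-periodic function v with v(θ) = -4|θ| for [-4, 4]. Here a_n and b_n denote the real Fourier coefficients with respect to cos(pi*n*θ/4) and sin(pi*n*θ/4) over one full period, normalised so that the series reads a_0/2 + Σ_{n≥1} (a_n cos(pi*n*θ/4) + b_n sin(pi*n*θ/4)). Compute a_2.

0

a_2 = 1/4 ∫_{-4}^{4} v(θ) cos(pi*θ/2) dθ.
v is even and cos(pi*θ/2) is even, so the integrand is even and a_2 = 1/2 ∫_0^{4} v(θ) cos(pi*θ/2) dθ.
Integrating by parts (boundary term plus one more integral), an antiderivative of (-4*θ) cos(pi*θ/2) is -8*θ*sin(pi*θ/2)/pi - 16*cos(pi*θ/2)/pi**2; evaluating from 0 to 4: ∫_{0}^{4} (-4*θ) cos(pi*θ/2) dθ = (-16/pi**2) - (-16/pi**2) = 0.
Hence a_2 = (1/2)·(0) = 0.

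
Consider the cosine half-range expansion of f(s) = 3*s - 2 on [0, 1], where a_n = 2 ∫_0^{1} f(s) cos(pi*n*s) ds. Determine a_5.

-12/(25*pi**2)

a_5 = 2 ∫_0^{1} (3*s - 2) cos(5*pi*s) ds.
Integrating by parts (boundary term plus one more integral), an antiderivative of (3*s - 2) cos(5*pi*s) is 3*s*sin(5*pi*s)/(5*pi) - 2*sin(5*pi*s)/(5*pi) + 3*cos(5*pi*s)/(25*pi**2); evaluating from 0 to 1: ∫_{0}^{1} (3*s - 2) cos(5*pi*s) ds = (-3/(25*pi**2)) - (3/(25*pi**2)) = -6/(25*pi**2).
Hence a_5 = 2·(-6/(25*pi**2)) = -12/(25*pi**2).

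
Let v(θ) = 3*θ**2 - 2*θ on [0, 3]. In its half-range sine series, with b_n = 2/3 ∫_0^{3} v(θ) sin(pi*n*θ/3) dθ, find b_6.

-7/pi

b_6 = 2/3 ∫_0^{3} (3*θ**2 - 2*θ) sin(2*pi*θ) dθ.
Integrating by parts twice (tabular method), an antiderivative of (3*θ**2 - 2*θ) sin(2*pi*θ) is -3*θ**2*cos(2*pi*θ)/(2*pi) + 3*θ*sin(2*pi*θ)/(2*pi**2) + θ*cos(2*pi*θ)/pi - sin(2*pi*θ)/(2*pi**2) + 3*cos(2*pi*θ)/(4*pi**3); evaluating from 0 to 3: ∫_{0}^{3} (3*θ**2 - 2*θ) sin(2*pi*θ) dθ = (3*(1 - 14*pi**2)/(4*pi**3)) - (3/(4*pi**3)) = -21/(2*pi).
Hence b_6 = (2/3)·(-21/(2*pi)) = -7/pi.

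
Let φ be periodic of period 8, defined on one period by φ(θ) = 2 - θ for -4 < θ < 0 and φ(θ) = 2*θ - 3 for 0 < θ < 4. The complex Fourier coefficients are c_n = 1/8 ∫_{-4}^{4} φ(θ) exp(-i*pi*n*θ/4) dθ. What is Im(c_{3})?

Since φ is real-valued, Im(c_{3}) = -1/8 ∫_{-4}^{4} φ(θ) sin(3*pi*θ/4) dθ = -b_{3}/2.
Split the integral at the breakpoints.
Integrating by parts (boundary term plus one more integral), an antiderivative of (2 - θ) sin(3*pi*θ/4) is 4*θ*cos(3*pi*θ/4)/(3*pi) - 16*sin(3*pi*θ/4)/(9*pi**2) - 8*cos(3*pi*θ/4)/(3*pi); evaluating from -4 to 0: ∫_{-4}^{0} (2 - θ) sin(3*pi*θ/4) dθ = (-8/(3*pi)) - (8/pi) = -32/(3*pi).
Integrating by parts (boundary term plus one more integral), an antiderivative of (2*θ - 3) sin(3*pi*θ/4) is -8*θ*cos(3*pi*θ/4)/(3*pi) + 32*sin(3*pi*θ/4)/(9*pi**2) + 4*cos(3*pi*θ/4)/pi; evaluating from 0 to 4: ∫_{0}^{4} (2*θ - 3) sin(3*pi*θ/4) dθ = (20/(3*pi)) - (4/pi) = 8/(3*pi).
So ∫_{-4}^{4} φ(θ) sin(3*pi*θ/4) dθ = -8/pi.
Hence Im(c_{3}) = (-1/8)·(-8/pi) = 1/pi.

1/pi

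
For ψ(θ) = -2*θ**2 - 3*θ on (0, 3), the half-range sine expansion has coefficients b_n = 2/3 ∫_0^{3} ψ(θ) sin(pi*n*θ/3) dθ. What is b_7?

18*(8 - 147*pi**2)/(343*pi**3)

b_7 = 2/3 ∫_0^{3} (-2*θ**2 - 3*θ) sin(7*pi*θ/3) dθ.
Integrating by parts twice (tabular method), an antiderivative of (-2*θ**2 - 3*θ) sin(7*pi*θ/3) is 6*θ**2*cos(7*pi*θ/3)/(7*pi) - 36*θ*sin(7*pi*θ/3)/(49*pi**2) + 9*θ*cos(7*pi*θ/3)/(7*pi) - 27*sin(7*pi*θ/3)/(49*pi**2) - 108*cos(7*pi*θ/3)/(343*pi**3); evaluating from 0 to 3: ∫_{0}^{3} (-2*θ**2 - 3*θ) sin(7*pi*θ/3) dθ = (27*(4 - 147*pi**2)/(343*pi**3)) - (-108/(343*pi**3)) = 27*(8 - 147*pi**2)/(343*pi**3).
Hence b_7 = (2/3)·(27*(8 - 147*pi**2)/(343*pi**3)) = 18*(8 - 147*pi**2)/(343*pi**3).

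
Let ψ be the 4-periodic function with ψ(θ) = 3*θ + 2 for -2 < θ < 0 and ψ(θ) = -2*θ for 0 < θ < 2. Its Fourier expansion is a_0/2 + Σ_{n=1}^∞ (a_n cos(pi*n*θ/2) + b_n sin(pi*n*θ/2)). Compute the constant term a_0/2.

-3/2

a_0 = 1/2 ∫_{-2}^{2} ψ(θ) dθ = 1/2 · (-6) = -3.
So the constant term a_0/2 = -3/2.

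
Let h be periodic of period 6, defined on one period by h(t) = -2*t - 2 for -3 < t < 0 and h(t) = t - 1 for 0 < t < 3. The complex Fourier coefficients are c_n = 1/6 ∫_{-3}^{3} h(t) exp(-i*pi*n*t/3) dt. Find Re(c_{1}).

-9/pi**2

Since h is real-valued, Re(c_{1}) = 1/6 ∫_{-3}^{3} h(t) cos(pi*t/3) dt = a_{1}/2.
Split the integral at the breakpoints.
Integrating by parts (boundary term plus one more integral), an antiderivative of (-2*t - 2) cos(pi*t/3) is -6*t*sin(pi*t/3)/pi - 6*sin(pi*t/3)/pi - 18*cos(pi*t/3)/pi**2; evaluating from -3 to 0: ∫_{-3}^{0} (-2*t - 2) cos(pi*t/3) dt = (-18/pi**2) - (18/pi**2) = -36/pi**2.
Integrating by parts (boundary term plus one more integral), an antiderivative of (t - 1) cos(pi*t/3) is 3*t*sin(pi*t/3)/pi - 3*sin(pi*t/3)/pi + 9*cos(pi*t/3)/pi**2; evaluating from 0 to 3: ∫_{0}^{3} (t - 1) cos(pi*t/3) dt = (-9/pi**2) - (9/pi**2) = -18/pi**2.
So ∫_{-3}^{3} h(t) cos(pi*t/3) dt = -54/pi**2.
Hence Re(c_{1}) = (1/6)·(-54/pi**2) = -9/pi**2.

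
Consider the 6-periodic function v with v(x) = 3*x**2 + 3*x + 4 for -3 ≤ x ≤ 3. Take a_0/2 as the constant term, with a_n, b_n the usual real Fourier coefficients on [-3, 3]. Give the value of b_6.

b_6 = 1/3 ∫_{-3}^{3} v(x) sin(2*pi*x) dx.
Integrating by parts twice (tabular method), an antiderivative of (3*x**2 + 3*x + 4) sin(2*pi*x) is -3*x**2*cos(2*pi*x)/(2*pi) + 3*x*sin(2*pi*x)/(2*pi**2) - 3*x*cos(2*pi*x)/(2*pi) + 3*sin(2*pi*x)/(4*pi**2) - 2*cos(2*pi*x)/pi + 3*cos(2*pi*x)/(4*pi**3); evaluating from -3 to 3: ∫_{-3}^{3} (3*x**2 + 3*x + 4) sin(2*pi*x) dx = (-20/pi + 3/(4*pi**3)) - (-11/pi + 3/(4*pi**3)) = -9/pi.
Hence b_6 = (1/3)·(-9/pi) = -3/pi.

-3/pi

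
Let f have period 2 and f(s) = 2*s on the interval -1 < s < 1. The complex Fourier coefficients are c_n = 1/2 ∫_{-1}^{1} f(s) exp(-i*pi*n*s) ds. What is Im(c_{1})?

Since f is real-valued, Im(c_{1}) = -1/2 ∫_{-1}^{1} f(s) sin(pi*s) ds = -b_{1}/2.
f is odd and sin(pi*s) is odd, so the integrand is even: ∫_{-1}^{1} f(s) sin(pi*s) ds = 2∫_0^{1} f(s) sin(pi*s) ds.
Integrating by parts (boundary term plus one more integral), an antiderivative of (2*s) sin(pi*s) is -2*s*cos(pi*s)/pi + 2*sin(pi*s)/pi**2; evaluating from 0 to 1: ∫_{0}^{1} (2*s) sin(pi*s) ds = (2/pi) - (0) = 2/pi.
So ∫_{-1}^{1} f(s) sin(pi*s) ds = 4/pi.
Hence Im(c_{1}) = (-1/2)·(4/pi) = -2/pi.

-2/pi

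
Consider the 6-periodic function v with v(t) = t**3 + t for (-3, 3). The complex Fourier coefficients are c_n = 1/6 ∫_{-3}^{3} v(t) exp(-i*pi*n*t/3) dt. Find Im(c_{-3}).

-6/pi**3 + 10/pi

Since v is real-valued, Im(c_{-3}) = -1/6 ∫_{-3}^{3} v(t) sin(-pi*t) dt = b_{3}/2.
v is odd and sin(-pi*t) is odd, so the integrand is even: ∫_{-3}^{3} v(t) sin(-pi*t) dt = 2∫_0^{3} v(t) sin(-pi*t) dt.
Integrating by parts three times (tabular method), an antiderivative of (t**3 + t) sin(-pi*t) is t**3*cos(pi*t)/pi - 3*t**2*sin(pi*t)/pi**2 - 6*t*cos(pi*t)/pi**3 + t*cos(pi*t)/pi - sin(pi*t)/pi**2 + 6*sin(pi*t)/pi**4; evaluating from 0 to 3: ∫_{0}^{3} (t**3 + t) sin(-pi*t) dt = (-30/pi + 18/pi**3) - (0) = -30/pi + 18/pi**3.
So ∫_{-3}^{3} v(t) sin(-pi*t) dt = -60/pi + 36/pi**3.
Hence Im(c_{-3}) = (-1/6)·(-60/pi + 36/pi**3) = -6/pi**3 + 10/pi.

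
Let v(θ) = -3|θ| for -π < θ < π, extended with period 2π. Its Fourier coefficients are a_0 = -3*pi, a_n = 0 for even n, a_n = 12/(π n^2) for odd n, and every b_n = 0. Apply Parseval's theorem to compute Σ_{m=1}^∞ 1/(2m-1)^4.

Parseval: a_0^2/2 + Σ a_n^2 = (1/π) ∫_{-π}^{π} v(θ)^2 dθ = 6*pi**2.
Subtract a_0^2/2 = 9*pi**2/2: Σ a_n^2 = 3*pi**2/2.
Only odd n contribute, with a_n^2 = 144/(π^2 n^4), so Σ_{m≥1} 1/(2m-1)^4 = π^2·(3*pi**2/2)/144 = pi**4/96.

pi**4/96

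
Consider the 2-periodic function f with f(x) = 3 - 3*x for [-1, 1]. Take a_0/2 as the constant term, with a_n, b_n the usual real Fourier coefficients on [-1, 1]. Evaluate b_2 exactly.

b_2 = ∫_{-1}^{1} f(x) sin(2*pi*x) dx.
Integrating by parts (boundary term plus one more integral), an antiderivative of (3 - 3*x) sin(2*pi*x) is 3*x*cos(2*pi*x)/(2*pi) - 3*sin(2*pi*x)/(4*pi**2) - 3*cos(2*pi*x)/(2*pi); evaluating from -1 to 1: ∫_{-1}^{1} (3 - 3*x) sin(2*pi*x) dx = (0) - (-3/pi) = 3/pi.
Hence b_2 = 3/pi.

3/pi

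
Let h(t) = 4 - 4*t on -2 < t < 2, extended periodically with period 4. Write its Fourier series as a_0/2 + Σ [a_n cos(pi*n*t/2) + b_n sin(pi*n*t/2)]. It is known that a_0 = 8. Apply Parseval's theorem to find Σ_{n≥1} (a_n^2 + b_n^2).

128/3

Parseval: a_0^2/2 + Σ_{n≥1} (a_n^2+b_n^2) = 1/2 ∫_{-2}^{2} h(t)^2 dt = 224/3.
Subtract a_0^2/2 = 32: Σ (a_n^2+b_n^2) = 128/3.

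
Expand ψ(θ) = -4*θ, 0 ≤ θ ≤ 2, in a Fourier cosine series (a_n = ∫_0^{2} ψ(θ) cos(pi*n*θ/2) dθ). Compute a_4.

a_4 = ∫_0^{2} (-4*θ) cos(2*pi*θ) dθ.
Integrating by parts (boundary term plus one more integral), an antiderivative of (-4*θ) cos(2*pi*θ) is -2*θ*sin(2*pi*θ)/pi - cos(2*pi*θ)/pi**2; evaluating from 0 to 2: ∫_{0}^{2} (-4*θ) cos(2*pi*θ) dθ = (-1/pi**2) - (-1/pi**2) = 0.
Hence a_4 = 0.

0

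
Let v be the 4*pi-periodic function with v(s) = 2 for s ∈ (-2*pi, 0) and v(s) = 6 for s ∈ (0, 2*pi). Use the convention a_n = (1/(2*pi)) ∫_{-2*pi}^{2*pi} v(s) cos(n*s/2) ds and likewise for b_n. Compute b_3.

b_3 = (1/(2*pi)) ∫_{-2*pi}^{2*pi} v(s) sin(3*s/2) ds.
Split the integral at the breakpoints.
Directly, an antiderivative of (2) sin(3*s/2) is -4*cos(3*s/2)/3; evaluating from -2*pi to 0: ∫_{-2*pi}^{0} (2) sin(3*s/2) ds = (-4/3) - (4/3) = -8/3.
Directly, an antiderivative of (6) sin(3*s/2) is -4*cos(3*s/2); evaluating from 0 to 2*pi: ∫_{0}^{2*pi} (6) sin(3*s/2) ds = (4) - (-4) = 8.
Summing the pieces and multiplying by (1/(2*pi)) gives b_3 = 8/(3*pi).

8/(3*pi)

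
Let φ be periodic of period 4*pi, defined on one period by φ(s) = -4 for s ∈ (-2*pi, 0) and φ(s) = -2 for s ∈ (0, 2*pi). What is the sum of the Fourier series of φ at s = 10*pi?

-3

s = 10*pi differs from s = 2*pi by 2 full period(s), and the series is 4*pi-periodic.
At s = 2*pi the one-sided limits are φ(2*pi^-) = -2 and φ(2*pi^+) = -4.
By Dirichlet's theorem the series converges to their average, [(-2) + (-4)]/2 = -3.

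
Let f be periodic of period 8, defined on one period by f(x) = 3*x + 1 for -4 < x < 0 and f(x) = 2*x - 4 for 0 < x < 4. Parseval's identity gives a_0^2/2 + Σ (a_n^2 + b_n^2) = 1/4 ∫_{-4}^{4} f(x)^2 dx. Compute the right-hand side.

127/3

1/4 ∫_{-4}^{4} f(x)^2 dx = 1/4 · (508/3) = 127/3.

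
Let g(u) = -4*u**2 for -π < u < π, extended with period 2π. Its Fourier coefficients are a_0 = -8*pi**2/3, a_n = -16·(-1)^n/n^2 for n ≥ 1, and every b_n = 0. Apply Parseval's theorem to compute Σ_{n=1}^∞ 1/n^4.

Parseval: a_0^2/2 + Σ a_n^2 = (1/π) ∫_{-π}^{π} g(u)^2 du = 32*pi**4/5.
Subtract a_0^2/2 = 32*pi**4/9: Σ a_n^2 = 128*pi**4/45.
Since a_n^2 = 256/n^4, Σ 1/n^4 = pi**4/90.

pi**4/90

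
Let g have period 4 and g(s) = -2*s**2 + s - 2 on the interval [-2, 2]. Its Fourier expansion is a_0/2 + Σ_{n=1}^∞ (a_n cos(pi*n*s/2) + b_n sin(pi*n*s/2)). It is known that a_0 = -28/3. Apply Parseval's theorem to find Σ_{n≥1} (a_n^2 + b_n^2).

Parseval: a_0^2/2 + Σ_{n≥1} (a_n^2+b_n^2) = 1/2 ∫_{-2}^{2} g(s)^2 ds = 288/5.
Subtract a_0^2/2 = 392/9: Σ (a_n^2+b_n^2) = 632/45.

632/45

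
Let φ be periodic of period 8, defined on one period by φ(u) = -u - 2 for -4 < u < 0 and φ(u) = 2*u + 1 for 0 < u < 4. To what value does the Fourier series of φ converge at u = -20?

11/2

u = -20 differs from u = -4 by -2 full period(s), and the series is 8-periodic.
At u = -4 the one-sided limits are φ(-4^-) = 9 and φ(-4^+) = 2.
By Dirichlet's theorem the series converges to their average, [(9) + (2)]/2 = 11/2.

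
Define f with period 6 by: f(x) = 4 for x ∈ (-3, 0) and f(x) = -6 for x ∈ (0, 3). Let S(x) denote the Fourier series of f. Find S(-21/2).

x = -21/2 differs from x = 3/2 by -2 full period(s), and the series is 6-periodic.
f is continuous at x = 3/2 with value -6, so the series converges to -6 there.

-6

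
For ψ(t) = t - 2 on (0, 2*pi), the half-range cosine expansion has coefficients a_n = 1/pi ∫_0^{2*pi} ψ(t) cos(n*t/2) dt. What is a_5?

-8/(25*pi)

a_5 = 1/pi ∫_0^{2*pi} (t - 2) cos(5*t/2) dt.
Integrating by parts (boundary term plus one more integral), an antiderivative of (t - 2) cos(5*t/2) is 2*t*sin(5*t/2)/5 - 4*sin(5*t/2)/5 + 4*cos(5*t/2)/25; evaluating from 0 to 2*pi: ∫_{0}^{2*pi} (t - 2) cos(5*t/2) dt = (-4/25) - (4/25) = -8/25.
Hence a_5 = (1/pi)·(-8/25) = -8/(25*pi).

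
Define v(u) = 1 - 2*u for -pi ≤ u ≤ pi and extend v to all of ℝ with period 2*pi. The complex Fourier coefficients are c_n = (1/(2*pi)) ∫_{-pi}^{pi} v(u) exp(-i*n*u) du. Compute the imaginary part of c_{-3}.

-2/3

Since v is real-valued, Im(c_{-3}) = -(1/(2*pi)) ∫_{-pi}^{pi} v(u) sin(-3*u) du = b_{3}/2.
Integrating by parts (boundary term plus one more integral), an antiderivative of (1 - 2*u) sin(-3*u) is -2*u*cos(3*u)/3 + 2*sin(3*u)/9 + cos(3*u)/3; evaluating from -pi to pi: ∫_{-pi}^{pi} (1 - 2*u) sin(-3*u) du = (-1/3 + 2*pi/3) - (-2*pi/3 - 1/3) = 4*pi/3.
Hence Im(c_{-3}) = (-1/(2*pi))·(4*pi/3) = -2/3.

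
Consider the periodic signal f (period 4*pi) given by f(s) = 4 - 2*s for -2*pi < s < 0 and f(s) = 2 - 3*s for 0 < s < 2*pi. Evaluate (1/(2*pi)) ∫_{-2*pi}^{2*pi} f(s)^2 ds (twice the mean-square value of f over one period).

(1/(2*pi)) ∫_{-2*pi}^{2*pi} f(s)^2 ds = (1/(2*pi)) · (8*pi*(3*pi + 15 + 13*pi**2)/3) = 4*pi + 20 + 52*pi**2/3.

4*pi + 20 + 52*pi**2/3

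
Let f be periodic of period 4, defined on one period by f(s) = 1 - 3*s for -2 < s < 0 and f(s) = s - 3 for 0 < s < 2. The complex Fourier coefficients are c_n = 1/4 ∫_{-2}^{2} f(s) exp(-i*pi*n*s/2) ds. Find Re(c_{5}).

-8/(25*pi**2)

Since f is real-valued, Re(c_{5}) = 1/4 ∫_{-2}^{2} f(s) cos(5*pi*s/2) ds = a_{5}/2.
Split the integral at the breakpoints.
Integrating by parts (boundary term plus one more integral), an antiderivative of (1 - 3*s) cos(5*pi*s/2) is -6*s*sin(5*pi*s/2)/(5*pi) + 2*sin(5*pi*s/2)/(5*pi) - 12*cos(5*pi*s/2)/(25*pi**2); evaluating from -2 to 0: ∫_{-2}^{0} (1 - 3*s) cos(5*pi*s/2) ds = (-12/(25*pi**2)) - (12/(25*pi**2)) = -24/(25*pi**2).
Integrating by parts (boundary term plus one more integral), an antiderivative of (s - 3) cos(5*pi*s/2) is 2*s*sin(5*pi*s/2)/(5*pi) - 6*sin(5*pi*s/2)/(5*pi) + 4*cos(5*pi*s/2)/(25*pi**2); evaluating from 0 to 2: ∫_{0}^{2} (s - 3) cos(5*pi*s/2) ds = (-4/(25*pi**2)) - (4/(25*pi**2)) = -8/(25*pi**2).
So ∫_{-2}^{2} f(s) cos(5*pi*s/2) ds = -32/(25*pi**2).
Hence Re(c_{5}) = (1/4)·(-32/(25*pi**2)) = -8/(25*pi**2).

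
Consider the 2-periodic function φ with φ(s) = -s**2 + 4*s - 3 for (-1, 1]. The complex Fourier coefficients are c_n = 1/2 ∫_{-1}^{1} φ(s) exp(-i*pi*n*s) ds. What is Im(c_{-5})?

Since φ is real-valued, Im(c_{-5}) = -1/2 ∫_{-1}^{1} φ(s) sin(-5*pi*s) ds = b_{5}/2.
Integrating by parts twice (tabular method), an antiderivative of (-s**2 + 4*s - 3) sin(-5*pi*s) is -s**2*cos(5*pi*s)/(5*pi) + 2*s*sin(5*pi*s)/(25*pi**2) + 4*s*cos(5*pi*s)/(5*pi) - 4*sin(5*pi*s)/(25*pi**2) - 3*cos(5*pi*s)/(5*pi) + 2*cos(5*pi*s)/(125*pi**3); evaluating from -1 to 1: ∫_{-1}^{1} (-s**2 + 4*s - 3) sin(-5*pi*s) ds = (-2/(125*pi**3)) - (2*(-1 + 100*pi**2)/(125*pi**3)) = -8/(5*pi).
Hence Im(c_{-5}) = (-1/2)·(-8/(5*pi)) = 4/(5*pi).

4/(5*pi)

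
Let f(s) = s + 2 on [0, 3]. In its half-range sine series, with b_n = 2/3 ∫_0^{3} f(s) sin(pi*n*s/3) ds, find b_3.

b_3 = 2/3 ∫_0^{3} (s + 2) sin(pi*s) ds.
Integrating by parts (boundary term plus one more integral), an antiderivative of (s + 2) sin(pi*s) is -s*cos(pi*s)/pi + sin(pi*s)/pi**2 - 2*cos(pi*s)/pi; evaluating from 0 to 3: ∫_{0}^{3} (s + 2) sin(pi*s) ds = (5/pi) - (-2/pi) = 7/pi.
Hence b_3 = (2/3)·(7/pi) = 14/(3*pi).

14/(3*pi)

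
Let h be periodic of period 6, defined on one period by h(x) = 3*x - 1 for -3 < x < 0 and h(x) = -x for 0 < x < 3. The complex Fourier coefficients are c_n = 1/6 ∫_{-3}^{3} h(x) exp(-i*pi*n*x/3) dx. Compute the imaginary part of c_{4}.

3/(4*pi)

Since h is real-valued, Im(c_{4}) = -1/6 ∫_{-3}^{3} h(x) sin(4*pi*x/3) dx = -b_{4}/2.
Split the integral at the breakpoints.
Integrating by parts (boundary term plus one more integral), an antiderivative of (3*x - 1) sin(4*pi*x/3) is -9*x*cos(4*pi*x/3)/(4*pi) + 27*sin(4*pi*x/3)/(16*pi**2) + 3*cos(4*pi*x/3)/(4*pi); evaluating from -3 to 0: ∫_{-3}^{0} (3*x - 1) sin(4*pi*x/3) dx = (3/(4*pi)) - (15/(2*pi)) = -27/(4*pi).
Integrating by parts (boundary term plus one more integral), an antiderivative of (-x) sin(4*pi*x/3) is 3*x*cos(4*pi*x/3)/(4*pi) - 9*sin(4*pi*x/3)/(16*pi**2); evaluating from 0 to 3: ∫_{0}^{3} (-x) sin(4*pi*x/3) dx = (9/(4*pi)) - (0) = 9/(4*pi).
So ∫_{-3}^{3} h(x) sin(4*pi*x/3) dx = -9/(2*pi).
Hence Im(c_{4}) = (-1/6)·(-9/(2*pi)) = 3/(4*pi).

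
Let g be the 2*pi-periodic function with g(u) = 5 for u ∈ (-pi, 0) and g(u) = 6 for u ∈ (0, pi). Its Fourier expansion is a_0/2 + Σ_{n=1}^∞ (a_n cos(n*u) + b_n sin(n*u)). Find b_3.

b_3 = 1/pi ∫_{-pi}^{pi} g(u) sin(3*u) du.
Split the integral at the breakpoints.
Directly, an antiderivative of (5) sin(3*u) is -5*cos(3*u)/3; evaluating from -pi to 0: ∫_{-pi}^{0} (5) sin(3*u) du = (-5/3) - (5/3) = -10/3.
Directly, an antiderivative of (6) sin(3*u) is -2*cos(3*u); evaluating from 0 to pi: ∫_{0}^{pi} (6) sin(3*u) du = (2) - (-2) = 4.
Summing the pieces and multiplying by (1/pi) gives b_3 = 2/(3*pi).

2/(3*pi)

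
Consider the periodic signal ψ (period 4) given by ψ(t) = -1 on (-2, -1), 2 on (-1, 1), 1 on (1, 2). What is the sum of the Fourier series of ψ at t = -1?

At t = -1 the one-sided limits are ψ(-1^-) = -1 and ψ(-1^+) = 2.
By Dirichlet's theorem the series converges to their average, [(-1) + (2)]/2 = 1/2.

1/2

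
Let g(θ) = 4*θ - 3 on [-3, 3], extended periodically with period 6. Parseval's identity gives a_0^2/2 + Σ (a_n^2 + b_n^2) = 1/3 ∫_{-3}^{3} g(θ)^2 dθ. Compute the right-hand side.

114

1/3 ∫_{-3}^{3} g(θ)^2 dθ = 1/3 · (342) = 114.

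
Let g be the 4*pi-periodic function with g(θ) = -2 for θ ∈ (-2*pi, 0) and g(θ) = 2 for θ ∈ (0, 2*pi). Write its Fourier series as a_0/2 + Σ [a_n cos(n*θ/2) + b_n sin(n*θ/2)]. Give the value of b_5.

8/(5*pi)

b_5 = (1/(2*pi)) ∫_{-2*pi}^{2*pi} g(θ) sin(5*θ/2) dθ.
g is odd and sin(5*θ/2) is odd, so the integrand is even and b_5 = 1/pi ∫_0^{2*pi} g(θ) sin(5*θ/2) dθ.
Directly, an antiderivative of (2) sin(5*θ/2) is -4*cos(5*θ/2)/5; evaluating from 0 to 2*pi: ∫_{0}^{2*pi} (2) sin(5*θ/2) dθ = (4/5) - (-4/5) = 8/5.
Hence b_5 = (1/pi)·(8/5) = 8/(5*pi).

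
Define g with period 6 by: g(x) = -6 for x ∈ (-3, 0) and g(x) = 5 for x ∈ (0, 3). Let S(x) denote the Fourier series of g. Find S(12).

-1/2

x = 12 differs from x = 0 by 2 full period(s), and the series is 6-periodic.
At x = 0 the one-sided limits are g(0^-) = -6 and g(0^+) = 5.
By Dirichlet's theorem the series converges to their average, [(-6) + (5)]/2 = -1/2.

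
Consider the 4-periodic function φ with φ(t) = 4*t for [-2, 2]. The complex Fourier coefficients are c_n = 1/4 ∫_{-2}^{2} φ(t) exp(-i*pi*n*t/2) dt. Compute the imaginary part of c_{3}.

Since φ is real-valued, Im(c_{3}) = -1/4 ∫_{-2}^{2} φ(t) sin(3*pi*t/2) dt = -b_{3}/2.
φ is odd and sin(3*pi*t/2) is odd, so the integrand is even: ∫_{-2}^{2} φ(t) sin(3*pi*t/2) dt = 2∫_0^{2} φ(t) sin(3*pi*t/2) dt.
Integrating by parts (boundary term plus one more integral), an antiderivative of (4*t) sin(3*pi*t/2) is -8*t*cos(3*pi*t/2)/(3*pi) + 16*sin(3*pi*t/2)/(9*pi**2); evaluating from 0 to 2: ∫_{0}^{2} (4*t) sin(3*pi*t/2) dt = (16/(3*pi)) - (0) = 16/(3*pi).
So ∫_{-2}^{2} φ(t) sin(3*pi*t/2) dt = 32/(3*pi).
Hence Im(c_{3}) = (-1/4)·(32/(3*pi)) = -8/(3*pi).

-8/(3*pi)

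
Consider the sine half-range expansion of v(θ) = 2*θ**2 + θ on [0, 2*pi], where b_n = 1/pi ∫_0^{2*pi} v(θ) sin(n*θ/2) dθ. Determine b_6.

b_6 = 1/pi ∫_0^{2*pi} (2*θ**2 + θ) sin(3*θ) dθ.
Integrating by parts twice (tabular method), an antiderivative of (2*θ**2 + θ) sin(3*θ) is -2*θ**2*cos(3*θ)/3 + 4*θ*sin(3*θ)/9 - θ*cos(3*θ)/3 + sin(3*θ)/9 + 4*cos(3*θ)/27; evaluating from 0 to 2*pi: ∫_{0}^{2*pi} (2*θ**2 + θ) sin(3*θ) dθ = (-8*pi**2/3 - 2*pi/3 + 4/27) - (4/27) = -2*pi*(1 + 4*pi)/3.
Hence b_6 = (1/pi)·(-2*pi*(1 + 4*pi)/3) = -8*pi/3 - 2/3.

-8*pi/3 - 2/3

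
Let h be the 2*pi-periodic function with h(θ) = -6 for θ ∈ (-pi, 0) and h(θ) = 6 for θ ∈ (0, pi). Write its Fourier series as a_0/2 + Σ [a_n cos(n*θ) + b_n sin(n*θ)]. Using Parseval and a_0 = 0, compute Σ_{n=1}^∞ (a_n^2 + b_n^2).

Parseval: a_0^2/2 + Σ_{n≥1} (a_n^2+b_n^2) = 1/pi ∫_{-pi}^{pi} h(θ)^2 dθ = 72.
Subtract a_0^2/2 = 0: Σ (a_n^2+b_n^2) = 72.

72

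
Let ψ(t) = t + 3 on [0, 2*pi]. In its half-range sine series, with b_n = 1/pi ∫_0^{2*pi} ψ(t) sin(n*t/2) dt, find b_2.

b_2 = 1/pi ∫_0^{2*pi} (t + 3) sin(t) dt.
Integrating by parts (boundary term plus one more integral), an antiderivative of (t + 3) sin(t) is -t*cos(t) + sin(t) - 3*cos(t); evaluating from 0 to 2*pi: ∫_{0}^{2*pi} (t + 3) sin(t) dt = (-2*pi - 3) - (-3) = -2*pi.
Hence b_2 = (1/pi)·(-2*pi) = -2.

-2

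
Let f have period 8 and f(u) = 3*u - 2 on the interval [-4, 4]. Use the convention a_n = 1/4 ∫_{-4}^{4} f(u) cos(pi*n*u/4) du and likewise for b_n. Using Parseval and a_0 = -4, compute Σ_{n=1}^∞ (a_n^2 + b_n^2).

96

Parseval: a_0^2/2 + Σ_{n≥1} (a_n^2+b_n^2) = 1/4 ∫_{-4}^{4} f(u)^2 du = 104.
Subtract a_0^2/2 = 8: Σ (a_n^2+b_n^2) = 96.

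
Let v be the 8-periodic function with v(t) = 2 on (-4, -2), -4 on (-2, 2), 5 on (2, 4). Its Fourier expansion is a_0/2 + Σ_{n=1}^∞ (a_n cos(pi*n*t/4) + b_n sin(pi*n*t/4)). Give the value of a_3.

5/pi

a_3 = 1/4 ∫_{-4}^{4} v(t) cos(3*pi*t/4) dt.
Split the integral at the breakpoints.
Directly, an antiderivative of (2) cos(3*pi*t/4) is 8*sin(3*pi*t/4)/(3*pi); evaluating from -4 to -2: ∫_{-4}^{-2} (2) cos(3*pi*t/4) dt = (8/(3*pi)) - (0) = 8/(3*pi).
Directly, an antiderivative of (-4) cos(3*pi*t/4) is -16*sin(3*pi*t/4)/(3*pi); evaluating from -2 to 2: ∫_{-2}^{2} (-4) cos(3*pi*t/4) dt = (16/(3*pi)) - (-16/(3*pi)) = 32/(3*pi).
Directly, an antiderivative of (5) cos(3*pi*t/4) is 20*sin(3*pi*t/4)/(3*pi); evaluating from 2 to 4: ∫_{2}^{4} (5) cos(3*pi*t/4) dt = (0) - (-20/(3*pi)) = 20/(3*pi).
Summing the pieces and multiplying by (1/4) gives a_3 = 5/pi.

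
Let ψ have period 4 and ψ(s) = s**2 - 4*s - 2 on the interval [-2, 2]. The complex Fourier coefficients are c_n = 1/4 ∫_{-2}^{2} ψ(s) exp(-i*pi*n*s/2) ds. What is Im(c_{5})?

8/(5*pi)

Since ψ is real-valued, Im(c_{5}) = -1/4 ∫_{-2}^{2} ψ(s) sin(5*pi*s/2) ds = -b_{5}/2.
Integrating by parts twice (tabular method), an antiderivative of (s**2 - 4*s - 2) sin(5*pi*s/2) is -2*s**2*cos(5*pi*s/2)/(5*pi) + 8*s*sin(5*pi*s/2)/(25*pi**2) + 8*s*cos(5*pi*s/2)/(5*pi) - 16*sin(5*pi*s/2)/(25*pi**2) + 16*cos(5*pi*s/2)/(125*pi**3) + 4*cos(5*pi*s/2)/(5*pi); evaluating from -2 to 2: ∫_{-2}^{2} (s**2 - 4*s - 2) sin(5*pi*s/2) ds = (4*(-75*pi**2 - 4)/(125*pi**3)) - (-16/(125*pi**3) + 4/pi) = -32/(5*pi).
Hence Im(c_{5}) = (-1/4)·(-32/(5*pi)) = 8/(5*pi).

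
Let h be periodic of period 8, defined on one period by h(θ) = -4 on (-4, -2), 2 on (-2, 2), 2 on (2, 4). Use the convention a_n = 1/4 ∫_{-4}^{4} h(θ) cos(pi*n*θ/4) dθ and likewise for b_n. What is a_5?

6/(5*pi)

a_5 = 1/4 ∫_{-4}^{4} h(θ) cos(5*pi*θ/4) dθ.
Split the integral at the breakpoints.
Directly, an antiderivative of (-4) cos(5*pi*θ/4) is -16*sin(5*pi*θ/4)/(5*pi); evaluating from -4 to -2: ∫_{-4}^{-2} (-4) cos(5*pi*θ/4) dθ = (16/(5*pi)) - (0) = 16/(5*pi).
Directly, an antiderivative of (2) cos(5*pi*θ/4) is 8*sin(5*pi*θ/4)/(5*pi); evaluating from -2 to 2: ∫_{-2}^{2} (2) cos(5*pi*θ/4) dθ = (8/(5*pi)) - (-8/(5*pi)) = 16/(5*pi).
Directly, an antiderivative of (2) cos(5*pi*θ/4) is 8*sin(5*pi*θ/4)/(5*pi); evaluating from 2 to 4: ∫_{2}^{4} (2) cos(5*pi*θ/4) dθ = (0) - (8/(5*pi)) = -8/(5*pi).
Summing the pieces and multiplying by (1/4) gives a_5 = 6/(5*pi).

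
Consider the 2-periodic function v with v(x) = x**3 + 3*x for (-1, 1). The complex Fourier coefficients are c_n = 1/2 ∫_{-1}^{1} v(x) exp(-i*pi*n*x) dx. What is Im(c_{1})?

-4/pi + 6/pi**3

Since v is real-valued, Im(c_{1}) = -1/2 ∫_{-1}^{1} v(x) sin(pi*x) dx = -b_{1}/2.
v is odd and sin(pi*x) is odd, so the integrand is even: ∫_{-1}^{1} v(x) sin(pi*x) dx = 2∫_0^{1} v(x) sin(pi*x) dx.
Integrating by parts three times (tabular method), an antiderivative of (x**3 + 3*x) sin(pi*x) is -x**3*cos(pi*x)/pi + 3*x**2*sin(pi*x)/pi**2 - 3*x*cos(pi*x)/pi + 6*x*cos(pi*x)/pi**3 - 6*sin(pi*x)/pi**4 + 3*sin(pi*x)/pi**2; evaluating from 0 to 1: ∫_{0}^{1} (x**3 + 3*x) sin(pi*x) dx = (-6/pi**3 + 4/pi) - (0) = -6/pi**3 + 4/pi.
So ∫_{-1}^{1} v(x) sin(pi*x) dx = -12/pi**3 + 8/pi.
Hence Im(c_{1}) = (-1/2)·(-12/pi**3 + 8/pi) = -4/pi + 6/pi**3.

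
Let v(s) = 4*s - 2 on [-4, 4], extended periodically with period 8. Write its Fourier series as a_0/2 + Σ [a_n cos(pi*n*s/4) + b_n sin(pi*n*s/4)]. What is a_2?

0

a_2 = 1/4 ∫_{-4}^{4} v(s) cos(pi*s/2) ds.
Integrating by parts (boundary term plus one more integral), an antiderivative of (4*s - 2) cos(pi*s/2) is 8*s*sin(pi*s/2)/pi - 4*sin(pi*s/2)/pi + 16*cos(pi*s/2)/pi**2; evaluating from -4 to 4: ∫_{-4}^{4} (4*s - 2) cos(pi*s/2) ds = (16/pi**2) - (16/pi**2) = 0.
Hence a_2 = (1/4)·(0) = 0.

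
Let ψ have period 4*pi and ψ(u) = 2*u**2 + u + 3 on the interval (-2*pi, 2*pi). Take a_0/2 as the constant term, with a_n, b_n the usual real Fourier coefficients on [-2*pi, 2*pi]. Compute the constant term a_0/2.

a_0 = (1/(2*pi)) ∫_{-2*pi}^{2*pi} ψ(u) du = (1/(2*pi)) · (12*pi + 32*pi**3/3) = 6 + 16*pi**2/3.
So the constant term a_0/2 = 3 + 8*pi**2/3.

3 + 8*pi**2/3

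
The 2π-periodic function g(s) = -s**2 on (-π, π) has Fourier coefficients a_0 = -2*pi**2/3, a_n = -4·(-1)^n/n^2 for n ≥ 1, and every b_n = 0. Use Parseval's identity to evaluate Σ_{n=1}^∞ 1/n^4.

Parseval: a_0^2/2 + Σ a_n^2 = (1/π) ∫_{-π}^{π} g(s)^2 ds = 2*pi**4/5.
Subtract a_0^2/2 = 2*pi**4/9: Σ a_n^2 = 8*pi**4/45.
Since a_n^2 = 16/n^4, Σ 1/n^4 = pi**4/90.

pi**4/90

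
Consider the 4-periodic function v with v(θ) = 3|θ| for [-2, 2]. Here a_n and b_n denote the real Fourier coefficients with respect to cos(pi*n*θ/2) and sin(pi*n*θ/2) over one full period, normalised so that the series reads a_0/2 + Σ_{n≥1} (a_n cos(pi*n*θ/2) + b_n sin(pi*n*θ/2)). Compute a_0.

a_0 = 1/2 ∫_{-2}^{2} v(θ) dθ = 1/2 · (12) = 6.

6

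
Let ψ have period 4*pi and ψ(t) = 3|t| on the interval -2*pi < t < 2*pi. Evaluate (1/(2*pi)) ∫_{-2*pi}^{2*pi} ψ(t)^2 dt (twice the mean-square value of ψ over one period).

(1/(2*pi)) ∫_{-2*pi}^{2*pi} ψ(t)^2 dt = (1/(2*pi)) · (48*pi**3) = 24*pi**2.

24*pi**2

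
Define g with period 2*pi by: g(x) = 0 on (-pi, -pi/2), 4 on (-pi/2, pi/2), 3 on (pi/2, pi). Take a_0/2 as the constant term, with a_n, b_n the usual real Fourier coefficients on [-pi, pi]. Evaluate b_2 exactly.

-3/pi

b_2 = 1/pi ∫_{-pi}^{pi} g(x) sin(2*x) dx.
Split the integral at the breakpoints.
∫_{-pi}^{-pi/2} (0) sin(2*x) dx = 0.
Directly, an antiderivative of (4) sin(2*x) is -2*cos(2*x); evaluating from -pi/2 to pi/2: ∫_{-pi/2}^{pi/2} (4) sin(2*x) dx = (2) - (2) = 0.
Directly, an antiderivative of (3) sin(2*x) is -3*cos(2*x)/2; evaluating from pi/2 to pi: ∫_{pi/2}^{pi} (3) sin(2*x) dx = (-3/2) - (3/2) = -3.
Summing the pieces and multiplying by (1/pi) gives b_2 = -3/pi.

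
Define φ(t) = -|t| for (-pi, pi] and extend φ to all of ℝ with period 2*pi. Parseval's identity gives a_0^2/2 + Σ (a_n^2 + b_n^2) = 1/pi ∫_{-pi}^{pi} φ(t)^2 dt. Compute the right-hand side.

1/pi ∫_{-pi}^{pi} φ(t)^2 dt = 1/pi · (2*pi**3/3) = 2*pi**2/3.

2*pi**2/3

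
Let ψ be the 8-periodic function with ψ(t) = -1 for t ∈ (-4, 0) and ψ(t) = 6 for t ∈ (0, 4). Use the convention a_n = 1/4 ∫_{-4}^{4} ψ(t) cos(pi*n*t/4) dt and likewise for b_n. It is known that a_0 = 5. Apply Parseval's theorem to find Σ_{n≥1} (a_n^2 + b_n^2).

Parseval: a_0^2/2 + Σ_{n≥1} (a_n^2+b_n^2) = 1/4 ∫_{-4}^{4} ψ(t)^2 dt = 37.
Subtract a_0^2/2 = 25/2: Σ (a_n^2+b_n^2) = 49/2.

49/2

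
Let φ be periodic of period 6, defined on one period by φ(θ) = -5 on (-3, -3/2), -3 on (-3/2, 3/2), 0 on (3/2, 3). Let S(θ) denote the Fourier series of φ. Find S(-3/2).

-4

At θ = -3/2 the one-sided limits are φ(-3/2^-) = -5 and φ(-3/2^+) = -3.
By Dirichlet's theorem the series converges to their average, [(-5) + (-3)]/2 = -4.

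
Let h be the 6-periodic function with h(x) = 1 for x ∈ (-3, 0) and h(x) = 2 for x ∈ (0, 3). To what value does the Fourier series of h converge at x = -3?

3/2

At x = -3 the one-sided limits are h(-3^-) = 2 and h(-3^+) = 1.
By Dirichlet's theorem the series converges to their average, [(2) + (1)]/2 = 3/2.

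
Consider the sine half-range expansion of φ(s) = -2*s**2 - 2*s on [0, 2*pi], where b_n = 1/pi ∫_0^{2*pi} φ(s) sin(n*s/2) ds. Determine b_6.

b_6 = 1/pi ∫_0^{2*pi} (-2*s**2 - 2*s) sin(3*s) ds.
Integrating by parts twice (tabular method), an antiderivative of (-2*s**2 - 2*s) sin(3*s) is 2*s**2*cos(3*s)/3 - 4*s*sin(3*s)/9 + 2*s*cos(3*s)/3 - 2*sin(3*s)/9 - 4*cos(3*s)/27; evaluating from 0 to 2*pi: ∫_{0}^{2*pi} (-2*s**2 - 2*s) sin(3*s) ds = (-4/27 + 4*pi/3 + 8*pi**2/3) - (-4/27) = 4*pi*(1 + 2*pi)/3.
Hence b_6 = (1/pi)·(4*pi*(1 + 2*pi)/3) = 4/3 + 8*pi/3.

4/3 + 8*pi/3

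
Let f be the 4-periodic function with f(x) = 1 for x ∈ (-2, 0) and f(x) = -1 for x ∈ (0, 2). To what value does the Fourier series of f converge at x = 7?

x = 7 differs from x = -1 by 2 full period(s), and the series is 4-periodic.
f is continuous at x = -1 with value 1, so the series converges to 1 there.

1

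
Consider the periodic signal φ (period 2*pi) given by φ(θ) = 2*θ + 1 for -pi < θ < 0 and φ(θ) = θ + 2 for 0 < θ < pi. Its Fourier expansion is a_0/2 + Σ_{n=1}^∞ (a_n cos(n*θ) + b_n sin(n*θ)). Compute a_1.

a_1 = 1/pi ∫_{-pi}^{pi} φ(θ) cos(θ) dθ.
Split the integral at the breakpoints.
Integrating by parts (boundary term plus one more integral), an antiderivative of (2*θ + 1) cos(θ) is 2*θ*sin(θ) + sin(θ) + 2*cos(θ); evaluating from -pi to 0: ∫_{-pi}^{0} (2*θ + 1) cos(θ) dθ = (2) - (-2) = 4.
Integrating by parts (boundary term plus one more integral), an antiderivative of (θ + 2) cos(θ) is θ*sin(θ) + 2*sin(θ) + cos(θ); evaluating from 0 to pi: ∫_{0}^{pi} (θ + 2) cos(θ) dθ = (-1) - (1) = -2.
Summing the pieces and multiplying by (1/pi) gives a_1 = 2/pi.

2/pi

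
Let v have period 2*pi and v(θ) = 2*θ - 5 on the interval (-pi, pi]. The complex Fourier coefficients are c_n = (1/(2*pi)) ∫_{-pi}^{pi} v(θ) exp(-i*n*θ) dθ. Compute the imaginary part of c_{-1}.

Since v is real-valued, Im(c_{-1}) = -(1/(2*pi)) ∫_{-pi}^{pi} v(θ) sin(-θ) dθ = b_{1}/2.
Integrating by parts (boundary term plus one more integral), an antiderivative of (2*θ - 5) sin(-θ) is 2*θ*cos(θ) - 2*sin(θ) - 5*cos(θ); evaluating from -pi to pi: ∫_{-pi}^{pi} (2*θ - 5) sin(-θ) dθ = (5 - 2*pi) - (5 + 2*pi) = -4*pi.
Hence Im(c_{-1}) = (-1/(2*pi))·(-4*pi) = 2.

2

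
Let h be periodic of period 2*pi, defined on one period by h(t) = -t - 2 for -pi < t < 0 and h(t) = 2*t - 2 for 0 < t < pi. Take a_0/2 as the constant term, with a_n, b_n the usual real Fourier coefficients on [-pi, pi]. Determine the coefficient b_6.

b_6 = 1/pi ∫_{-pi}^{pi} h(t) sin(6*t) dt.
Split the integral at the breakpoints.
Integrating by parts (boundary term plus one more integral), an antiderivative of (-t - 2) sin(6*t) is t*cos(6*t)/6 - sin(6*t)/36 + cos(6*t)/3; evaluating from -pi to 0: ∫_{-pi}^{0} (-t - 2) sin(6*t) dt = (1/3) - (1/3 - pi/6) = pi/6.
Integrating by parts (boundary term plus one more integral), an antiderivative of (2*t - 2) sin(6*t) is -t*cos(6*t)/3 + sin(6*t)/18 + cos(6*t)/3; evaluating from 0 to pi: ∫_{0}^{pi} (2*t - 2) sin(6*t) dt = (1/3 - pi/3) - (1/3) = -pi/3.
Summing the pieces and multiplying by (1/pi) gives b_6 = -1/6.

-1/6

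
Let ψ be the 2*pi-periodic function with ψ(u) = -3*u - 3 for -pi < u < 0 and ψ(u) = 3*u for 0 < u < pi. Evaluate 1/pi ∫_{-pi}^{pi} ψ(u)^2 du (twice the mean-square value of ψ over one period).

-9*pi + 9 + 6*pi**2

1/pi ∫_{-pi}^{pi} ψ(u)^2 du = 1/pi · (3*pi*(-3*pi + 3 + 2*pi**2)) = -9*pi + 9 + 6*pi**2.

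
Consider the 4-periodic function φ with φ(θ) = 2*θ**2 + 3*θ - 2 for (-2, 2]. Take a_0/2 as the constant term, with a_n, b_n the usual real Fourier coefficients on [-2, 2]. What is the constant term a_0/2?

2/3

a_0 = 1/2 ∫_{-2}^{2} φ(θ) dθ = 1/2 · (8/3) = 4/3.
So the constant term a_0/2 = 2/3.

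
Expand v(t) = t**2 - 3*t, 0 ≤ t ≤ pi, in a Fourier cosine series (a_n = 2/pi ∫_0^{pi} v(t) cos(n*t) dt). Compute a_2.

a_2 = 2/pi ∫_0^{pi} (t**2 - 3*t) cos(2*t) dt.
Integrating by parts twice (tabular method), an antiderivative of (t**2 - 3*t) cos(2*t) is t**2*sin(2*t)/2 - 3*t*sin(2*t)/2 + t*cos(2*t)/2 - sin(2*t)/4 - 3*cos(2*t)/4; evaluating from 0 to pi: ∫_{0}^{pi} (t**2 - 3*t) cos(2*t) dt = (-3/4 + pi/2) - (-3/4) = pi/2.
Hence a_2 = (2/pi)·(pi/2) = 1.

1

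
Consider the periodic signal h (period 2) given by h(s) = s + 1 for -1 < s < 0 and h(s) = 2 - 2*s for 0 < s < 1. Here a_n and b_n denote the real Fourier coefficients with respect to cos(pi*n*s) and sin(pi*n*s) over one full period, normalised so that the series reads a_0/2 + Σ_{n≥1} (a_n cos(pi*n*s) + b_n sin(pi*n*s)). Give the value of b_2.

b_2 = ∫_{-1}^{1} h(s) sin(2*pi*s) ds.
Split the integral at the breakpoints.
Integrating by parts (boundary term plus one more integral), an antiderivative of (s + 1) sin(2*pi*s) is -s*cos(2*pi*s)/(2*pi) + sin(2*pi*s)/(4*pi**2) - cos(2*pi*s)/(2*pi); evaluating from -1 to 0: ∫_{-1}^{0} (s + 1) sin(2*pi*s) ds = (-1/(2*pi)) - (0) = -1/(2*pi).
Integrating by parts (boundary term plus one more integral), an antiderivative of (2 - 2*s) sin(2*pi*s) is s*cos(2*pi*s)/pi - sin(2*pi*s)/(2*pi**2) - cos(2*pi*s)/pi; evaluating from 0 to 1: ∫_{0}^{1} (2 - 2*s) sin(2*pi*s) ds = (0) - (-1/pi) = 1/pi.
Summing the pieces gives b_2 = 1/(2*pi).

1/(2*pi)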